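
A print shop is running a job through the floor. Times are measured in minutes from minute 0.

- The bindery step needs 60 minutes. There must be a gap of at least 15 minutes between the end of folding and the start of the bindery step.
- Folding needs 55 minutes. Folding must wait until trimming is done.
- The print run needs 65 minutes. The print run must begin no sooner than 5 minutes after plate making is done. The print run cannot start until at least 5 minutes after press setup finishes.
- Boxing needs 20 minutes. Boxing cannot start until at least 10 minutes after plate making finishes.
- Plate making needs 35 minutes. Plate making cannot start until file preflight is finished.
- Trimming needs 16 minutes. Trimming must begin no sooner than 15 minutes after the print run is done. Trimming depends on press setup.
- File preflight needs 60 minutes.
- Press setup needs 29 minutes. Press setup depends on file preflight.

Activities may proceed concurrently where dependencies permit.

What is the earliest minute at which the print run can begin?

100

File preflight can start immediately at minute 0; it finishes at minute 60.
After file preflight (finishes minute 60), press setup can start at minute 60 and finishes at minute 89.
Plate making waits on file preflight (finishes minute 60), so it starts at minute 60 and finishes at 60 + 35 = minute 95.
The print run waits on plate making (finishes minute 95, plus 5-minute gap → minute 100); press setup (finishes minute 89, plus 5-minute gap → minute 94). The latest of these is minute 100, which is the earliest the print run can start.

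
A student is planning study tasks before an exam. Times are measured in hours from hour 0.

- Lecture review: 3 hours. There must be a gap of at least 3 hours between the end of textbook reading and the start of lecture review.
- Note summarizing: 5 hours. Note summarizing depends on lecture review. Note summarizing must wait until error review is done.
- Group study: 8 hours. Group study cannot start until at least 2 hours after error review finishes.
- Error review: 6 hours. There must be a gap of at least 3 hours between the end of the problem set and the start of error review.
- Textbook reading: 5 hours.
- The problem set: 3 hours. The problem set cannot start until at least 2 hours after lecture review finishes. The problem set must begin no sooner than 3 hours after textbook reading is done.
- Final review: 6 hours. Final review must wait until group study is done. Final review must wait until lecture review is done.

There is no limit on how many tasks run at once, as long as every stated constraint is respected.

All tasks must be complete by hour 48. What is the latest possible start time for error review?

26

Final review must finish by hour 48; it takes 6 hours, so it must start by 48 − 6 = hour 42.
Group study feeds into final review (must start by hour 42); so group study must finish by hour 42 and therefore start by hour 34.
Note summarizing has no dependents, so it just needs to finish by hour 48. Starting by 48 − 5 = hour 43 achieves that.
For error review: group study (must start by hour 34, minus 2-hour gap → hour 32); note summarizing (must start by hour 43). The most restrictive is hour 32; with a 6-hour duration, error review must start by hour 26.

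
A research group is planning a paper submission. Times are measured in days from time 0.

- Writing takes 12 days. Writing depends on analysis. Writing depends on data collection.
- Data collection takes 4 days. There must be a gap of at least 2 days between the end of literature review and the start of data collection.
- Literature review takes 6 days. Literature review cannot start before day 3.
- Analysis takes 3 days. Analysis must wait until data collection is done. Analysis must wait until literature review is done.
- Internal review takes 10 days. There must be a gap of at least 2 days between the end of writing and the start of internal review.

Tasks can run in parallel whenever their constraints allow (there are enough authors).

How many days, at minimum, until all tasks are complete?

42

Literature review waits on its own release at day 3, so it starts at day 3 and finishes at 3 + 6 = day 9.
After literature review (finishes day 9, plus 2-day gap → day 11), data collection can start at day 11 and finishes at day 15.
Analysis cannot start until data collection (finishes day 15); literature review (finishes day 9). The controlling bound is day 15, so analysis finishes at 15 + 3 = day 18.
For writing: analysis (finishes day 18); data collection (finishes day 15). Taking the maximum gives a start of day 18, and it finishes at 18 + 12 = day 30.
Internal review cannot begin until writing (finishes day 30, plus 2-day gap → day 32). It runs from day 32 to 32 + 10 = day 42.
All tasks are finished once the last one completes. Finish times: Literature review at 9, Data collection at 15, Analysis at 18, Writing at 30, Internal review at 42. The latest is day 42.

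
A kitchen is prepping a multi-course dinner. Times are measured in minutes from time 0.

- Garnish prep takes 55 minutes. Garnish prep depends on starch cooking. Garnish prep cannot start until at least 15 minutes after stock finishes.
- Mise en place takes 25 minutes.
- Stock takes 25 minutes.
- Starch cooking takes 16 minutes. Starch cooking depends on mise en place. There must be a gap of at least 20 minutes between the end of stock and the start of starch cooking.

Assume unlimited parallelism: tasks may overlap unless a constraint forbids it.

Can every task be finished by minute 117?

Stock has no prerequisites, so it starts at minute 0 and finishes at minute 25.
Mise en place can start immediately at minute 0; it finishes at minute 25.
Starch cooking needs all of mise en place (finishes minute 25); stock (finishes minute 25, plus 20-minute gap → minute 45). That puts its earliest start at minute 45; it finishes at 45 + 16 = minute 61.
For garnish prep: starch cooking (finishes minute 61); stock (finishes minute 25, plus 15-minute gap → minute 40). Taking the maximum gives a start of minute 61, and it finishes at 61 + 55 = minute 116.
Every task is finished by minute 116, which is no later than the deadline of 117, so the schedule is feasible.

Yes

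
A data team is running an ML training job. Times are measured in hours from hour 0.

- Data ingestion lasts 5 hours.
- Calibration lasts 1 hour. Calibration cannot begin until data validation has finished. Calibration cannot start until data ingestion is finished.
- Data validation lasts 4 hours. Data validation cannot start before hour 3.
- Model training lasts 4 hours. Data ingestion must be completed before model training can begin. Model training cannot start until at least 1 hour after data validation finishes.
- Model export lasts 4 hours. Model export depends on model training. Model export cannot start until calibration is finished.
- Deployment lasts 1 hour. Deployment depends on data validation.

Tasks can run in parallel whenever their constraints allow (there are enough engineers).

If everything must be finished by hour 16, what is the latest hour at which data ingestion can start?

Model export has no dependents, so it just needs to finish by hour 16. Starting by 16 − 4 = hour 12 achieves that.
Model training feeds into model export (must start by hour 12); so model training must finish by hour 12 and therefore start by hour 8.
Calibration feeds into model export (must start by hour 12); so calibration must finish by hour 12 and therefore start by hour 11.
Data ingestion must finish in time for model training (must start by hour 8); calibration (must start by hour 11). The tightest is hour 8, so data ingestion must start by 8 − 5 = hour 3.

3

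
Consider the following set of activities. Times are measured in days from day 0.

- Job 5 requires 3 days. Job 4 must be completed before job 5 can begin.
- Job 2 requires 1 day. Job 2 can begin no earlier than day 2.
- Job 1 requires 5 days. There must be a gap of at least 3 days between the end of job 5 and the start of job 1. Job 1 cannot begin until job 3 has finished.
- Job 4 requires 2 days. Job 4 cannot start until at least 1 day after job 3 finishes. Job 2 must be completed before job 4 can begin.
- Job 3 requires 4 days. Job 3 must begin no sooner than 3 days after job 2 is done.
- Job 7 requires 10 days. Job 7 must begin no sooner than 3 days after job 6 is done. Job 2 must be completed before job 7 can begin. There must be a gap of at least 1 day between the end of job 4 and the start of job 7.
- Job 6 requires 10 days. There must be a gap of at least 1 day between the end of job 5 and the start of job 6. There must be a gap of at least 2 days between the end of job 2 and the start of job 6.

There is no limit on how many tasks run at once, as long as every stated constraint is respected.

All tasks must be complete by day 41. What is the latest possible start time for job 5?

To finish by day 41, job 1 (duration 5) must start no later than day 36.
Nothing follows job 7; the deadline of day 41 is its only limit. It must start by 41 − 10 = day 31.
Job 6 feeds into job 7 (must start by day 31, minus 3-day gap → day 28); so job 6 must finish by day 28 and therefore start by day 18.
Job 5 feeds job 1 (must start by day 36, minus 3-day gap → day 33); job 6 (must start by day 18, minus 1-day gap → day 17). Taking the minimum, job 5 must finish by day 17 and start by 17 − 3 = day 14.

14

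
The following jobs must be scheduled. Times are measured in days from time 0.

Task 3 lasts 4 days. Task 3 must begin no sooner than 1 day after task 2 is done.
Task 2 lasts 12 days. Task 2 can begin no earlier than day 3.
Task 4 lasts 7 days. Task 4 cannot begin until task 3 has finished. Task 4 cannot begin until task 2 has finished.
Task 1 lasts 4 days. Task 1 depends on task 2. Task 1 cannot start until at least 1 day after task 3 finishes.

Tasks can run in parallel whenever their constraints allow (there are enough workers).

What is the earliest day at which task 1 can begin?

21

After its own release at day 3, task 2 can start at day 3 and finishes at day 15.
After task 2 (finishes day 15, plus 1-day gap → day 16), task 3 can start at day 16 and finishes at day 20.
Task 1 waits on task 2 (finishes day 15); task 3 (finishes day 20, plus 1-day gap → day 21). The latest of these is day 21, which is the earliest task 1 can start.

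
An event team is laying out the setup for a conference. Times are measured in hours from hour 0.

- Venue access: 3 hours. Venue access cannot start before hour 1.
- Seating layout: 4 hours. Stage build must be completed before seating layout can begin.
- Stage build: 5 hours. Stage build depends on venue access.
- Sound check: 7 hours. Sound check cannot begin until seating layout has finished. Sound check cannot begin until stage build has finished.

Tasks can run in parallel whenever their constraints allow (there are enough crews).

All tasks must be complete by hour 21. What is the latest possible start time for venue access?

2

To finish by hour 21, sound check (duration 7) must start no later than hour 14.
Seating layout feeds into sound check (must start by hour 14); so seating layout must finish by hour 14 and therefore start by hour 10.
Stage build feeds seating layout (must start by hour 10); sound check (must start by hour 14). Taking the minimum, stage build must finish by hour 10 and start by 10 − 5 = hour 5.
Since stage build (must start by hour 5) depends on it, venue access must finish by hour 5. Backing off its 3-hour duration gives a latest start of hour 2.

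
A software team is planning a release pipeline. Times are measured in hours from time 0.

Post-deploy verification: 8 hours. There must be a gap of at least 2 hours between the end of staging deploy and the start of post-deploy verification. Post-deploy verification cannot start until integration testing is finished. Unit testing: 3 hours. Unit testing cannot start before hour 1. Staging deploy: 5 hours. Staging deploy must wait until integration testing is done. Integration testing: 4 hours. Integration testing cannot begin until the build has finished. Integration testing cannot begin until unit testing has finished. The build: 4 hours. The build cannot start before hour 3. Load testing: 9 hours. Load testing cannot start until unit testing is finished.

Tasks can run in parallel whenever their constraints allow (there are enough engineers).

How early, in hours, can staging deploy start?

Unit testing cannot begin until its own release at hour 1. It runs from hour 1 to 1 + 3 = hour 4.
After its own release at hour 3, the build can start at hour 3 and finishes at hour 7.
Integration testing has to wait for the build (finishes hour 7); unit testing (finishes hour 4). The latest of these is hour 7, so integration testing runs hour 7 to 7 + 4 = hour 11.
Staging deploy waits on integration testing (finishes hour 11), so the earliest it can start is hour 11.

11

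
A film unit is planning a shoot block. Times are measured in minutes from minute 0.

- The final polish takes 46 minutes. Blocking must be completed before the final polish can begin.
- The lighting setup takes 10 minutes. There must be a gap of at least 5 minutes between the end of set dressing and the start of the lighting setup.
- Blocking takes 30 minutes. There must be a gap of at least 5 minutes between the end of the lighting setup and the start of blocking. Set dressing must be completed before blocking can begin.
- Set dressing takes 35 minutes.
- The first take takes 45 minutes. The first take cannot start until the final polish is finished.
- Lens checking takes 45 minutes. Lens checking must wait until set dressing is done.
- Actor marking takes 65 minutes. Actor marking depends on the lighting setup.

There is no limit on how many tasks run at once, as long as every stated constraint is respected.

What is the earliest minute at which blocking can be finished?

85

Set dressing can start immediately at minute 0; it finishes at minute 35.
The lighting setup waits on set dressing (finishes minute 35, plus 5-minute gap → minute 40), so it starts at minute 40 and finishes at 40 + 10 = minute 50.
Blocking needs all of the lighting setup (finishes minute 50, plus 5-minute gap → minute 55); set dressing (finishes minute 35). That puts its earliest start at minute 55; it finishes at 55 + 30 = minute 85.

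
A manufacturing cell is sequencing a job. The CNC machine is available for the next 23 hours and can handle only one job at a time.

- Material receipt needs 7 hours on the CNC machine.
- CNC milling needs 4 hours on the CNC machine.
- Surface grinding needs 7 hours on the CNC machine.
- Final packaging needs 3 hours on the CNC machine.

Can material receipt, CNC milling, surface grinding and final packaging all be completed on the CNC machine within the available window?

Running back to back, the jobs need 7 + 4 + 7 + 3 = 21 hours on the CNC machine.
Since 21 ≤ 23, they fit within the window.

Yes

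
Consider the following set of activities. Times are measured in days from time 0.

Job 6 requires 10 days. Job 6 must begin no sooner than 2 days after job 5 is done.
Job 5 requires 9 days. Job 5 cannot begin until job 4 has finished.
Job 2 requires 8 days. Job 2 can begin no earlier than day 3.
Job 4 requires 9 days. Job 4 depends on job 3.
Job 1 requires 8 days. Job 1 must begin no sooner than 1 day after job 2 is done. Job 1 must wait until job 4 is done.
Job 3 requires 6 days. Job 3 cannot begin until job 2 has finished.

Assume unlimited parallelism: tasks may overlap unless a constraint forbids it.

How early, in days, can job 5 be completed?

35

After its own release at day 3, job 2 can start at day 3 and finishes at day 11.
After job 2 (finishes day 11), job 3 can start at day 11 and finishes at day 17.
Job 4 waits on job 3 (finishes day 17), so it starts at day 17 and finishes at 17 + 9 = day 26.
Job 5 cannot begin until job 4 (finishes day 26). It runs from day 26 to 26 + 9 = day 35.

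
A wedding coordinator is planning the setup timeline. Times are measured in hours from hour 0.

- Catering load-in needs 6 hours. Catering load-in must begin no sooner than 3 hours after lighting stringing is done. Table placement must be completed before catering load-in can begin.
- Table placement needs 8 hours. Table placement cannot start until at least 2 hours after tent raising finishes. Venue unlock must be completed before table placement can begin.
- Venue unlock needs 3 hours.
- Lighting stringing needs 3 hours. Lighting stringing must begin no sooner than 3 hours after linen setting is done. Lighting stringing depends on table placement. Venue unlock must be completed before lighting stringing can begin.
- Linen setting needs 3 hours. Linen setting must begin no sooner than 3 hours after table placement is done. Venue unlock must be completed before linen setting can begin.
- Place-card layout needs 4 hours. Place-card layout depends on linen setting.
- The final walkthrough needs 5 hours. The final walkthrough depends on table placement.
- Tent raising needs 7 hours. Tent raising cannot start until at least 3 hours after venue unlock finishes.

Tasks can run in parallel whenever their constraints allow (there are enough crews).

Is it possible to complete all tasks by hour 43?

No

Venue unlock has no prerequisites, so it starts at hour 0 and finishes at hour 3.
Tent raising cannot begin until venue unlock (finishes hour 3, plus 3-hour gap → hour 6). It runs from hour 6 to 6 + 7 = hour 13.
For table placement: tent raising (finishes hour 13, plus 2-hour gap → hour 15); venue unlock (finishes hour 3). Taking the maximum gives a start of hour 15, and it finishes at 15 + 8 = hour 23.
The final walkthrough waits on table placement (finishes hour 23), so it starts at hour 23 and finishes at 23 + 5 = hour 28.
For linen setting: table placement (finishes hour 23, plus 3-hour gap → hour 26); venue unlock (finishes hour 3). Taking the maximum gives a start of hour 26, and it finishes at 26 + 3 = hour 29.
After linen setting (finishes hour 29), place-card layout can start at hour 29 and finishes at hour 33.
Lighting stringing needs all of linen setting (finishes hour 29, plus 3-hour gap → hour 32); table placement (finishes hour 23); venue unlock (finishes hour 3). That puts its earliest start at hour 32; it finishes at 32 + 3 = hour 35.
Catering load-in cannot start until lighting stringing (finishes hour 35, plus 3-hour gap → hour 38); table placement (finishes hour 23). The controlling bound is hour 38, so catering load-in finishes at 38 + 6 = hour 44.
The earliest everything can be done is hour 44, which is after the deadline of 43, so it is not possible.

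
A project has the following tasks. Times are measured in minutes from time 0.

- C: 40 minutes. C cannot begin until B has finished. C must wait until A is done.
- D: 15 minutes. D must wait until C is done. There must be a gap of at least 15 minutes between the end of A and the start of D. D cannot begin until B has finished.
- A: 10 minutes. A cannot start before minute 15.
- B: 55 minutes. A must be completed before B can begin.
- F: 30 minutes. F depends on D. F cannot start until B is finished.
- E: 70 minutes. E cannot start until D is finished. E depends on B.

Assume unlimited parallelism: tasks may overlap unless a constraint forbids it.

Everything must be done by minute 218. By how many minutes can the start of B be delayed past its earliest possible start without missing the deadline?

After its own release at minute 15, A can start at minute 15 and finishes at minute 25.
B cannot begin until A (finishes minute 25). It runs from minute 25 to 25 + 55 = minute 80.

Working backward from the deadline:
E has no dependents, so it just needs to finish by minute 218. Starting by 218 − 70 = minute 148 achieves that.
F has no dependents, so it just needs to finish by minute 218. Starting by 218 − 30 = minute 188 achieves that.
D feeds E (must start by minute 148); F (must start by minute 188). Taking the minimum, D must finish by minute 148 and start by 148 − 15 = minute 133.
C has to be done before D (must start by minute 133). That means finishing by minute 133, i.e. starting by 133 − 40 = minute 93.
B must finish in time for C (must start by minute 93); D (must start by minute 133); E (must start by minute 148); F (must start by minute 188). The tightest is minute 93, so B must start by 93 − 55 = minute 38.
So B can start as early as minute 25 and as late as minute 38, giving 38 − 25 = 13 minutes of slack.

13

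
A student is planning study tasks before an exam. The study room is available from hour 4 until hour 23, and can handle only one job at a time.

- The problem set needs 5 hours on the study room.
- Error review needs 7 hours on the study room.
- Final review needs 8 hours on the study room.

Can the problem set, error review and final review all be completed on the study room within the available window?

The study room window is 23 − 4 = 19 hours.
Running back to back, the jobs need 5 + 7 + 8 = 20 hours on the study room.
Since 20 > 19, they cannot all fit.

No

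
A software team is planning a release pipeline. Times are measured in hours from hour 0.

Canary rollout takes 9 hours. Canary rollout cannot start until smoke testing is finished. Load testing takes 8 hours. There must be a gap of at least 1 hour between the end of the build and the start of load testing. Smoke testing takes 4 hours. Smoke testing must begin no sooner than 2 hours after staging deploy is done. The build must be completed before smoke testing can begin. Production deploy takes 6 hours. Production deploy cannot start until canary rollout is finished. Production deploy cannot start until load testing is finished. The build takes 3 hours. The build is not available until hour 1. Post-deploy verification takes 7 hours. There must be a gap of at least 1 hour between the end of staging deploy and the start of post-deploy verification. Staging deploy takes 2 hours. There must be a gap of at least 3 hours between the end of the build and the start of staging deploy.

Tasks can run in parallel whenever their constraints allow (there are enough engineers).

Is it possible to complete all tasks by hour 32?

Yes

After its own release at hour 1, the build can start at hour 1 and finishes at hour 4.
Load testing cannot begin until the build (finishes hour 4, plus 1-hour gap → hour 5). It runs from hour 5 to 5 + 8 = hour 13.
Staging deploy cannot begin until the build (finishes hour 4, plus 3-hour gap → hour 7). It runs from hour 7 to 7 + 2 = hour 9.
Post-deploy verification cannot begin until staging deploy (finishes hour 9, plus 1-hour gap → hour 10). It runs from hour 10 to 10 + 7 = hour 17.
Smoke testing has to wait for staging deploy (finishes hour 9, plus 2-hour gap → hour 11); the build (finishes hour 4). The latest of these is hour 11, so smoke testing runs hour 11 to 11 + 4 = hour 15.
After smoke testing (finishes hour 15), canary rollout can start at hour 15 and finishes at hour 24.
Production deploy needs all of canary rollout (finishes hour 24); load testing (finishes hour 13). That puts its earliest start at hour 24; it finishes at 24 + 6 = hour 30.
Every task is finished by hour 30, which is no later than the deadline of 32, so the schedule is feasible.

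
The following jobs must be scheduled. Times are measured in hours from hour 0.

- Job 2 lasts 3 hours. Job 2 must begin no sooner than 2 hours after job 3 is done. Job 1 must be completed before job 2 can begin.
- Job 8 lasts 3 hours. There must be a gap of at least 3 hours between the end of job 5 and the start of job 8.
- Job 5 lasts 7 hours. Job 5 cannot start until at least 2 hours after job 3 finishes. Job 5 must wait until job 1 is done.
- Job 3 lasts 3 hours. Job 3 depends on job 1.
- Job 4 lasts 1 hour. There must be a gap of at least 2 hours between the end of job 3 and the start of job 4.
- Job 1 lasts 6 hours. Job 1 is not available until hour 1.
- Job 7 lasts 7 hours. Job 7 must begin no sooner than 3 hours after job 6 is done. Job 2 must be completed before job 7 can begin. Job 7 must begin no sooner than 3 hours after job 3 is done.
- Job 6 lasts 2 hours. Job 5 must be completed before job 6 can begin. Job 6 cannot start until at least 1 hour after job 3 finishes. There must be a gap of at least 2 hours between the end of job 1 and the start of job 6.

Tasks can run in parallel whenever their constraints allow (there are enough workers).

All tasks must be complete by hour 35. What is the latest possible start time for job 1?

5

To finish by hour 35, job 7 (duration 7) must start no later than hour 28.
Since job 7 (must start by hour 28) depends on it, job 2 must finish by hour 28. Backing off its 3-hour duration gives a latest start of hour 25.
Job 4 must finish by hour 35; it takes 1 hour, so it must start by 35 − 1 = hour 34.
Job 6 must finish before job 7 (must start by hour 28, minus 3-hour gap → hour 25). With a 2-hour duration, job 6 must start by 25 − 2 = hour 23.
Nothing follows job 8; the deadline of hour 35 is its only limit. It must start by 35 − 3 = hour 32.
Job 5 has several dependents: job 6 (must start by hour 23); job 8 (must start by hour 32, minus 3-hour gap → hour 29). The earliest of those limits is hour 23, so job 5 must start by 23 − 7 = hour 16.
Job 3 has several dependents: job 2 (must start by hour 25, minus 2-hour gap → hour 23); job 4 (must start by hour 34, minus 2-hour gap → hour 32); job 5 (must start by hour 16, minus 2-hour gap → hour 14); job 6 (must start by hour 23, minus 1-hour gap → hour 22); job 7 (must start by hour 28, minus 3-hour gap → hour 25). The earliest of those limits is hour 14, so job 3 must start by 14 − 3 = hour 11.
Job 1 has several dependents: job 2 (must start by hour 25); job 3 (must start by hour 11); job 5 (must start by hour 16); job 6 (must start by hour 23, minus 2-hour gap → hour 21). The earliest of those limits is hour 11, so job 1 must start by 11 − 6 = hour 5.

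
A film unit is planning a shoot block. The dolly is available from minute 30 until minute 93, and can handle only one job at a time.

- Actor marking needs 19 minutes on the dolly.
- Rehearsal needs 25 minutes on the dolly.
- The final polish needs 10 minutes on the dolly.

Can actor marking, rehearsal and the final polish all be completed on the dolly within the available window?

The dolly window is 93 − 30 = 63 minutes.
Running back to back, the jobs need 19 + 25 + 10 = 54 minutes on the dolly.
Since 54 ≤ 63, they fit within the window.

Yes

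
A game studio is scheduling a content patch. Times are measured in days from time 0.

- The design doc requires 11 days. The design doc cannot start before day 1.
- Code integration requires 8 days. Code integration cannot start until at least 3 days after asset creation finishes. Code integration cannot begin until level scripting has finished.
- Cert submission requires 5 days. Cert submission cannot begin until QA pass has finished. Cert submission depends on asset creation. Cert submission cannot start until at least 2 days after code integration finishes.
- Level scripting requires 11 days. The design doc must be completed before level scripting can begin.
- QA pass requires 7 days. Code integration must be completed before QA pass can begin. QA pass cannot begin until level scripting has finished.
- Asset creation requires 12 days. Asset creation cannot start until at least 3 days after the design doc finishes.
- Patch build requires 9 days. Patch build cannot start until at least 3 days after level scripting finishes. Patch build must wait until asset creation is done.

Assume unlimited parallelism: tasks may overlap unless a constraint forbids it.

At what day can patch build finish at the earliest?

The design doc cannot begin until its own release at day 1. It runs from day 1 to 1 + 11 = day 12.
After the design doc (finishes day 12), level scripting can start at day 12 and finishes at day 23.
Asset creation waits on the design doc (finishes day 12, plus 3-day gap → day 15), so it starts at day 15 and finishes at 15 + 12 = day 27.
For patch build: level scripting (finishes day 23, plus 3-day gap → day 26); asset creation (finishes day 27). Taking the maximum gives a start of day 27, and it finishes at 27 + 9 = day 36.

36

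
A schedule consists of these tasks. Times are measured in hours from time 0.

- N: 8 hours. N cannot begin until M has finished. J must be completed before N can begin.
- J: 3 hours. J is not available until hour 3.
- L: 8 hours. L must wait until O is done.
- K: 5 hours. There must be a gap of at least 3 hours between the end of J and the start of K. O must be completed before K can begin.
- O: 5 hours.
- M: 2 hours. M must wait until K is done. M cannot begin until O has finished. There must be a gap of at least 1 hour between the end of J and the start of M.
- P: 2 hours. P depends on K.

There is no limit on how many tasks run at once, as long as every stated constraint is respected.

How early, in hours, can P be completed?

16

O has no prerequisites, so it starts at hour 0 and finishes at hour 5.
J waits on its own release at hour 3, so it starts at hour 3 and finishes at 3 + 3 = hour 6.
For K: J (finishes hour 6, plus 3-hour gap → hour 9); O (finishes hour 5). Taking the maximum gives a start of hour 9, and it finishes at 9 + 5 = hour 14.
After K (finishes hour 14), P can start at hour 14 and finishes at hour 16.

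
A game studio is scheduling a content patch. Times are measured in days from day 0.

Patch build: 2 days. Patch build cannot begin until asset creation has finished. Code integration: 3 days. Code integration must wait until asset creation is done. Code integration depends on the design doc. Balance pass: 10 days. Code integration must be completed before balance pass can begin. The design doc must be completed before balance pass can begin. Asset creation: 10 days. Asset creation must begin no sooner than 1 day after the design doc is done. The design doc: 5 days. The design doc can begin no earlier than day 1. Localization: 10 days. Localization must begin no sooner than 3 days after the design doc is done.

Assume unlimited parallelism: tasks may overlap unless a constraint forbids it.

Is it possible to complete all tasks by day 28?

The design doc cannot begin until its own release at day 1. It runs from day 1 to 1 + 5 = day 6.
After the design doc (finishes day 6, plus 3-day gap → day 9), localization can start at day 9 and finishes at day 19.
Asset creation waits on the design doc (finishes day 6, plus 1-day gap → day 7), so it starts at day 7 and finishes at 7 + 10 = day 17.
Patch build waits on asset creation (finishes day 17), so it starts at day 17 and finishes at 17 + 2 = day 19.
Code integration needs all of asset creation (finishes day 17); the design doc (finishes day 6). That puts its earliest start at day 17; it finishes at 17 + 3 = day 20.
Balance pass has to wait for code integration (finishes day 20); the design doc (finishes day 6). The latest of these is day 20, so balance pass runs day 20 to 20 + 10 = day 30.
The earliest everything can be done is day 30, which is after the deadline of 28, so it is not possible.

No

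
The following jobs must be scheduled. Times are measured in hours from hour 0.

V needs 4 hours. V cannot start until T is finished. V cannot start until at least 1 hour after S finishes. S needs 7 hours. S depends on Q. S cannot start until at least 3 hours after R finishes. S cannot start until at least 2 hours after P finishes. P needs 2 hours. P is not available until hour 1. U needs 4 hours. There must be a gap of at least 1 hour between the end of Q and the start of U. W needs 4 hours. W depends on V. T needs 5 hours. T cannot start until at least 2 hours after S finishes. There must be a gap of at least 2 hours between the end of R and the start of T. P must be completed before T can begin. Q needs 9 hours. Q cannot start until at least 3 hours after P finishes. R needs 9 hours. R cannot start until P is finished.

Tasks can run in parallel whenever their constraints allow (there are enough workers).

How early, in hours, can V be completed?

33

P cannot begin until its own release at hour 1. It runs from hour 1 to 1 + 2 = hour 3.
After P (finishes hour 3), R can start at hour 3 and finishes at hour 12.
After P (finishes hour 3, plus 3-hour gap → hour 6), Q can start at hour 6 and finishes at hour 15.
S needs all of Q (finishes hour 15); R (finishes hour 12, plus 3-hour gap → hour 15); P (finishes hour 3, plus 2-hour gap → hour 5). That puts its earliest start at hour 15; it finishes at 15 + 7 = hour 22.
For T: S (finishes hour 22, plus 2-hour gap → hour 24); R (finishes hour 12, plus 2-hour gap → hour 14); P (finishes hour 3). Taking the maximum gives a start of hour 24, and it finishes at 24 + 5 = hour 29.
V has to wait for T (finishes hour 29); S (finishes hour 22, plus 1-hour gap → hour 23). The latest of these is hour 29, so V runs hour 29 to 29 + 4 = hour 33.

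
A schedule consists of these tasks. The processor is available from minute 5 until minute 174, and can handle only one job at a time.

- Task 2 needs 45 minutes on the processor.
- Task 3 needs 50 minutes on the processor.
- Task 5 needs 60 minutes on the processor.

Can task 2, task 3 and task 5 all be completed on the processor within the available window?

Yes

The processor window is 174 − 5 = 169 minutes.
Running back to back, the jobs need 45 + 50 + 60 = 155 minutes on the processor.
Since 155 ≤ 169, they fit within the window.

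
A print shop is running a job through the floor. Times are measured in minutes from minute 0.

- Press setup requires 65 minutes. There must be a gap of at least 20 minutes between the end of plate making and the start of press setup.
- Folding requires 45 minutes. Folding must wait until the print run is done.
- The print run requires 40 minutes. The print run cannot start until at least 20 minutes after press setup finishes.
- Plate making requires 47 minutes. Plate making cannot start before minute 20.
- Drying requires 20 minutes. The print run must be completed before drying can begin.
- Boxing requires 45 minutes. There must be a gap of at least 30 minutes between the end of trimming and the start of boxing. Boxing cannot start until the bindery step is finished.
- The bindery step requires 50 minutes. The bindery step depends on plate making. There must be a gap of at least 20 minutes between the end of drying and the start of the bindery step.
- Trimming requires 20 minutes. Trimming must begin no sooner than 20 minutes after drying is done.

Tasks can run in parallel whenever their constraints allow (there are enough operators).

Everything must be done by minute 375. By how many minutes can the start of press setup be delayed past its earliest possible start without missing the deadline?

28

After its own release at minute 20, plate making can start at minute 20 and finishes at minute 67.
After plate making (finishes minute 67, plus 20-minute gap → minute 87), press setup can start at minute 87 and finishes at minute 152.

Working backward from the deadline:
Boxing has no dependents, so it just needs to finish by minute 375. Starting by 375 − 45 = minute 330 achieves that.
Trimming has to be done before boxing (must start by minute 330, minus 30-minute gap → minute 300). That means finishing by minute 300, i.e. starting by 300 − 20 = minute 280.
The bindery step must finish before boxing (must start by minute 330). With a 50-minute duration, the bindery step must start by 330 − 50 = minute 280.
Drying feeds trimming (must start by minute 280, minus 20-minute gap → minute 260); the bindery step (must start by minute 280, minus 20-minute gap → minute 260). Taking the minimum, drying must finish by minute 260 and start by 260 − 20 = minute 240.
Nothing follows folding; the deadline of minute 375 is its only limit. It must start by 375 − 45 = minute 330.
The print run has several dependents: drying (must start by minute 240); folding (must start by minute 330). The earliest of those limits is minute 240, so the print run must start by 240 − 40 = minute 200.
Press setup must finish before the print run (must start by minute 200, minus 20-minute gap → minute 180). With a 65-minute duration, press setup must start by 180 − 65 = minute 115.
So press setup can start as early as minute 87 and as late as minute 115, giving 115 − 87 = 28 minutes of slack.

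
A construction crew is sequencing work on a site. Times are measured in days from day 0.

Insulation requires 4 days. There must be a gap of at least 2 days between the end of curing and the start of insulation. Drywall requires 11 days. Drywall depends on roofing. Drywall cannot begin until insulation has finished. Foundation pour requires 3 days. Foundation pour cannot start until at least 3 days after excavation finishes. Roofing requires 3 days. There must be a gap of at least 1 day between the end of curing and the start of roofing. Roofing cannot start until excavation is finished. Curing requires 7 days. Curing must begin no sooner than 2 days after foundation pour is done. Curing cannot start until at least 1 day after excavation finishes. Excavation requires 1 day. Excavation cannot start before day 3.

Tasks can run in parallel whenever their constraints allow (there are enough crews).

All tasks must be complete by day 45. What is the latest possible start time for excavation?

Drywall must finish by day 45; it takes 11 days, so it must start by 45 − 11 = day 34.
Roofing has to be done before drywall (must start by day 34). That means finishing by day 34, i.e. starting by 34 − 3 = day 31.
Since drywall (must start by day 34) depends on it, insulation must finish by day 34. Backing off its 4-day duration gives a latest start of day 30.
Curing must finish in time for roofing (must start by day 31, minus 1-day gap → day 30); insulation (must start by day 30, minus 2-day gap → day 28). The tightest is day 28, so curing must start by 28 − 7 = day 21.
Foundation pour feeds into curing (must start by day 21, minus 2-day gap → day 19); so foundation pour must finish by day 19 and therefore start by day 16.
Excavation feeds foundation pour (must start by day 16, minus 3-day gap → day 13); curing (must start by day 21, minus 1-day gap → day 20); roofing (must start by day 31). Taking the minimum, excavation must finish by day 13 and start by 13 − 1 = day 12.

12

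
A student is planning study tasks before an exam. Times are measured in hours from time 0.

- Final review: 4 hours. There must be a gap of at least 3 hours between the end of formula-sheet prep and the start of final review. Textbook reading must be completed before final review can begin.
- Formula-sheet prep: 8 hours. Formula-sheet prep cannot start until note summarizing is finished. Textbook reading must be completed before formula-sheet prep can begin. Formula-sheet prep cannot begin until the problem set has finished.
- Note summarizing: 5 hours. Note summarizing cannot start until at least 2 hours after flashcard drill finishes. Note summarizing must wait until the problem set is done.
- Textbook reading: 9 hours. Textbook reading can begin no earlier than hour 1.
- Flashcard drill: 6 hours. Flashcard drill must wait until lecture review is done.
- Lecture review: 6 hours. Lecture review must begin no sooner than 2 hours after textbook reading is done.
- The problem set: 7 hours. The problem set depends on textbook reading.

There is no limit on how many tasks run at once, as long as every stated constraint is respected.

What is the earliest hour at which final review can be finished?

Textbook reading waits on its own release at hour 1, so it starts at hour 1 and finishes at 1 + 9 = hour 10.
The problem set cannot begin until textbook reading (finishes hour 10). It runs from hour 10 to 10 + 7 = hour 17.
Lecture review cannot begin until textbook reading (finishes hour 10, plus 2-hour gap → hour 12). It runs from hour 12 to 12 + 6 = hour 18.
Flashcard drill cannot begin until lecture review (finishes hour 18). It runs from hour 18 to 18 + 6 = hour 24.
Note summarizing cannot start until flashcard drill (finishes hour 24, plus 2-hour gap → hour 26); the problem set (finishes hour 17). The controlling bound is hour 26, so note summarizing finishes at 26 + 5 = hour 31.
Formula-sheet prep has to wait for note summarizing (finishes hour 31); textbook reading (finishes hour 10); the problem set (finishes hour 17). The latest of these is hour 31, so formula-sheet prep runs hour 31 to 31 + 8 = hour 39.
Final review needs all of formula-sheet prep (finishes hour 39, plus 3-hour gap → hour 42); textbook reading (finishes hour 10). That puts its earliest start at hour 42; it finishes at 42 + 4 = hour 46.

46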